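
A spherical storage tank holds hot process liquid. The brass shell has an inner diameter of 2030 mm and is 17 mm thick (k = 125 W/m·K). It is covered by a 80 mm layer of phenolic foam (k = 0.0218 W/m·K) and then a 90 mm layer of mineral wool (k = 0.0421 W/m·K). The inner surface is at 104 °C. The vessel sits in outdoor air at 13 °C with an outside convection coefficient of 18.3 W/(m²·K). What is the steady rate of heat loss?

Q ≈ 237 W

Spherical conduction: R = (1/r_in − 1/r_out)/(4πk) per layer; series-sum.
R_brass shell = (1/1.015 − 1/1.032)/(4π×125) = 1.033×10^-5 K/W
R_phenolic foam = (1/1.032 − 1/1.112)/(4π×0.0218) = 0.2545 K/W
R_mineral wool = (1/1.112 − 1/1.202)/(4π×0.0421) = 0.1273 K/W
R_outer film = 1/(h·4πr_o²) = 1/(18.3×4π×1.202²) = 0.00301 K/W
R_total = 0.3848 K/W
Q = ΔT/R_total = 91/0.3848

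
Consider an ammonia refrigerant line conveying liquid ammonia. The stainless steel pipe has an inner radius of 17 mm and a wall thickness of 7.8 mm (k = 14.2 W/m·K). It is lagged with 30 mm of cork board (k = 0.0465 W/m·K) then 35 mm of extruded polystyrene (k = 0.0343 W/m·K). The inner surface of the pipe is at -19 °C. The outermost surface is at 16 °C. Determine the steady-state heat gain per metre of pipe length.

For a radial system each layer contributes R = ln(r_out/r_in)/(2πkL); films add R = 1/(hA).
R_stainless steel pipe wall = ln(24.8/17)/(2π×14.2×1) = 0.004233 K/W
R_cork board = ln(54.8/24.8)/(2π×0.0465×1) = 2.714 K/W
R_extruded polystyrene = ln(89.8/54.8)/(2π×0.0343×1) = 2.292 K/W
R_total = 5.01 K/W
Q = ΔT/R_total = 35/5.01

q′ ≈ 6.99 W/m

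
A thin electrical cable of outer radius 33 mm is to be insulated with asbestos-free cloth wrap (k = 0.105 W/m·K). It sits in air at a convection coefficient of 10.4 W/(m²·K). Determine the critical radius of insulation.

For a cylinder r_cr = k/h = 0.105/10.4
r_cr = 10.1 mm; since the bare radius (33 mm) is above r_cr, any added insulation will reduce heat loss.

r_cr ≈ 10.1 mm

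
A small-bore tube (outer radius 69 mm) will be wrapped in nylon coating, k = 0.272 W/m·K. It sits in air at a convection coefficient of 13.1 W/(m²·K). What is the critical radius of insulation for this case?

r_cr ≈ 20.8 mm

For a cylinder r_cr = k/h = 0.272/13.1
r_cr = 20.8 mm; since the bare radius (69 mm) is above r_cr, any added insulation will reduce heat loss.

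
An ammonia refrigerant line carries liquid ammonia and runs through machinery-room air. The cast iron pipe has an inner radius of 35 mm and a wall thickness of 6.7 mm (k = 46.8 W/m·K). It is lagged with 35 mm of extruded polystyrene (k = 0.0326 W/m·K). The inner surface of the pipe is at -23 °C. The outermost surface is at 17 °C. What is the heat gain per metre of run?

q′ ≈ 13.4 W/m

Cylindrical conduction, so R = ln(r₂/r₁)/(2πkL) per layer, in series:
R_cast iron pipe wall = ln(41.7/35)/(2π×46.8×1) = 5.957×10^-4 K/W
R_extruded polystyrene = ln(76.7/41.7)/(2π×0.0326×1) = 2.975 K/W
R_total = 2.976 K/W
Q = ΔT/R_total = 40/2.976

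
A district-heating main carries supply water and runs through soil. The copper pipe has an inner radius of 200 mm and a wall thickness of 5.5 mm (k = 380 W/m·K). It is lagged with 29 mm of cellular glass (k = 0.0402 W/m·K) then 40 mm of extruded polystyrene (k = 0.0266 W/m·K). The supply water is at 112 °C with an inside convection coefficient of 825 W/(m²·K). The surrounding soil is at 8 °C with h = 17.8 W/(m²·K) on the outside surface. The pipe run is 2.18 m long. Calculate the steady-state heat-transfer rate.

Q ≈ 151 W

Radial resistances (cylindrical: R_cond = ln(r_o/r_i)/(2πkL), R_conv = 1/(h·2πrL)):
R_inner film = 1/(h_i·2πr₁L) = 1/(825×2π×0.2×2.18) = 4.425×10^-4 K/W
R_copper pipe wall = ln(205.5/200)/(2π×380×2.18) = 5.212×10^-6 K/W
R_cellular glass = ln(234.5/205.5)/(2π×0.0402×2.18) = 0.2397 K/W
R_extruded polystyrene = ln(274.5/234.5)/(2π×0.0266×2.18) = 0.4323 K/W
R_outer film = 1/(h_o·2πr_oL) = 1/(17.8×2π×0.2745×2.18) = 0.01494 K/W
R_total = 0.6874 K/W
Q = ΔT/R_total = 104/0.6874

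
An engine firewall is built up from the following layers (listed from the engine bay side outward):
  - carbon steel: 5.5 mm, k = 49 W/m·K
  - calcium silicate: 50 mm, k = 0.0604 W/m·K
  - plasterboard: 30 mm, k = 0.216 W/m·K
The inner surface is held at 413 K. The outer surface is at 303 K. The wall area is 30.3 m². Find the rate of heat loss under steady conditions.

Series thermal resistances:
R_carbon steel = L/(kA) = 0.0055/(49×30.3) = 3.704×10^-6 K/W
R_calcium silicate = L/(kA) = 0.05/(0.0604×30.3) = 0.02732 K/W
R_plasterboard = L/(kA) = 0.03/(0.216×30.3) = 0.004584 K/W
R_total = 0.03191 K/W
Q = ΔT / R_total = 110 / 0.03191

Q ≈ 3450 W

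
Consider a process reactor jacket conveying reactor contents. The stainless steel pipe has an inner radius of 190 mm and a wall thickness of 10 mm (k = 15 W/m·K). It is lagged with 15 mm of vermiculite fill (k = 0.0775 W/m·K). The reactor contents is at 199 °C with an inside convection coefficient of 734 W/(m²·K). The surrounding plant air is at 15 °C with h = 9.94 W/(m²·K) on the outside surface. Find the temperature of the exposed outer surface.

Radial resistances (cylindrical: R_cond = ln(r_o/r_i)/(2πkL), R_conv = 1/(h·2πrL)):
R_inner film = 1/(h_i·2πr₁L) = 1/(734×2π×0.19×1) = 0.001141 K/W
R_stainless steel pipe wall = ln(200/190)/(2π×15×1) = 5.442×10^-4 K/W
R_vermiculite fill = ln(215/200)/(2π×0.0775×1) = 0.1485 K/W
R_outer film = 1/(h_o·2πr_oL) = 1/(9.94×2π×0.215×1) = 0.07447 K/W
R_total = 0.2247 K/W
Q = ΔT/R_total = 184/0.2247
Q = 819 W/m
T_interface = T_inner − Q·ΣR(inner→interface) = 199 − 819×0.1502

T ≈ 76 °C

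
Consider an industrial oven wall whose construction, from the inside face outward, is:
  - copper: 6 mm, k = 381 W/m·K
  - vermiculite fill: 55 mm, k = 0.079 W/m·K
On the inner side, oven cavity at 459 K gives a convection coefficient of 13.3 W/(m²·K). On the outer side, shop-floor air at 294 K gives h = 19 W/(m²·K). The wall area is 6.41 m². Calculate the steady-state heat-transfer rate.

Model the wall as resistances in series:
R_inner film = 1/(h_i·A) = 1/(13.3×6.41) = 0.01173 K/W
R_copper = L/(kA) = 0.006/(381×6.41) = 2.457×10^-6 K/W
R_vermiculite fill = L/(kA) = 0.055/(0.079×6.41) = 0.1086 K/W
R_outer film = 1/(h_o·A) = 1/(19×6.41) = 0.008211 K/W
R_total = 0.1286 K/W
Q = ΔT / R_total = 165 / 0.1286

Q ≈ 1280 W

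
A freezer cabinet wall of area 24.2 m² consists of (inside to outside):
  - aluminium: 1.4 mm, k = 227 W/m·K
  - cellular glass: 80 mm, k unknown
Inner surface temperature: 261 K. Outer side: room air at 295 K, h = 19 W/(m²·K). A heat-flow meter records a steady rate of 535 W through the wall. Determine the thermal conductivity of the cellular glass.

k ≈ 0.0539 W/(m·K)

Using the resistance-network approach (series):
R_aluminium = L/(kA) = 0.0014/(227×24.2) = 2.549×10^-7 K/W
R_outer film = 1/(h_o·A) = 1/(19×24.2) = 0.002175 K/W
Sum of known resistances R_other = 0.002175 K/W
Total R = ΔT/Q = 34/535 = 0.06355 K/W
R_cellular glass = R_total − R_other = 0.06138 K/W
k = L/(R·A) = 0.08/(0.06138×24.2)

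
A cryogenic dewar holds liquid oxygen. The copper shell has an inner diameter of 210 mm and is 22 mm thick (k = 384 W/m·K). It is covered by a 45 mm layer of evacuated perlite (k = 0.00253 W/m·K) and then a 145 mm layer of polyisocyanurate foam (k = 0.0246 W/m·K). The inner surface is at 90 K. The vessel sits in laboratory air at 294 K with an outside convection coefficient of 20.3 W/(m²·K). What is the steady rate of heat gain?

Q ≈ 2.78 W

Spherical conduction: R = (1/r_in − 1/r_out)/(4πk) per layer; series-sum.
R_copper shell = (1/0.105 − 1/0.127)/(4π×384) = 3.419×10^-4 K/W
R_evacuated perlite = (1/0.127 − 1/0.172)/(4π×0.00253) = 64.8 K/W
R_polyisocyanurate foam = (1/0.172 − 1/0.317)/(4π×0.0246) = 8.603 K/W
R_outer film = 1/(h·4πr_o²) = 1/(20.3×4π×0.317²) = 0.03901 K/W
R_total = 73.44 K/W
Q = ΔT/R_total = 204/73.44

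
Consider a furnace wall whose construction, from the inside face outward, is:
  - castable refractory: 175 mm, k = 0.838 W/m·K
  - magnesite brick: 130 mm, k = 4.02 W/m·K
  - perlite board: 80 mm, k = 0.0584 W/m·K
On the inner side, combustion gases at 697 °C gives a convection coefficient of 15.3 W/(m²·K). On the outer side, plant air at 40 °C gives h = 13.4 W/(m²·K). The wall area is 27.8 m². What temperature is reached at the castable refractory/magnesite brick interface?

T ≈ 594 °C

Thermal resistances in series:
R_inner film = 1/(h_i·A) = 1/(15.3×27.8) = 0.002351 K/W
R_castable refractory = L/(kA) = 0.175/(0.838×27.8) = 0.007512 K/W
R_magnesite brick = L/(kA) = 0.13/(4.02×27.8) = 0.001163 K/W
R_perlite board = L/(kA) = 0.08/(0.0584×27.8) = 0.04928 K/W
R_outer film = 1/(h_o·A) = 1/(13.4×27.8) = 0.002684 K/W
R_total = 0.06299 K/W;  Q = ΔT/R_total = 657/0.06299 = 10430 W
T_interface = T_inner − Q·ΣR(inner→interface) = 697 − 10400×0.009863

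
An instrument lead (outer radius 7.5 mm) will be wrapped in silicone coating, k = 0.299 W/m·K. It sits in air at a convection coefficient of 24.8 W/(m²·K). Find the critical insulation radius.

r_cr ≈ 12.1 mm

For a cylinder r_cr = k/h = 0.299/24.8
r_cr = 12.1 mm; since the bare radius (7.5 mm) is below r_cr, adding a thin layer of insulation will *increase* heat loss.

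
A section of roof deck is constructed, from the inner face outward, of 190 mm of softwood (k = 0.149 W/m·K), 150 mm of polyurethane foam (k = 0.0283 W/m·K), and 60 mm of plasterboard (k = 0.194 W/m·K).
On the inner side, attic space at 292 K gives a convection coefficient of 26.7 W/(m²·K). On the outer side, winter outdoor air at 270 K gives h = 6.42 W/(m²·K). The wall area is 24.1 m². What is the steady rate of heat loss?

Q ≈ 74.9 W

Model the wall as resistances in series:
R_inner film = 1/(h_i·A) = 1/(26.7×24.1) = 0.001554 K/W
R_softwood = L/(kA) = 0.19/(0.149×24.1) = 0.05291 K/W
R_polyurethane foam = L/(kA) = 0.15/(0.0283×24.1) = 0.2199 K/W
R_plasterboard = L/(kA) = 0.06/(0.194×24.1) = 0.01283 K/W
R_outer film = 1/(h_o·A) = 1/(6.42×24.1) = 0.006463 K/W
R_total = 0.2937 K/W
Q = ΔT / R_total = 22 / 0.2937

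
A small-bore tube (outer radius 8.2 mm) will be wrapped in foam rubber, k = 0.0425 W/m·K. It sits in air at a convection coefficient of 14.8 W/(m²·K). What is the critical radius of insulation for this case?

r_cr ≈ 2.87 mm

For a cylinder r_cr = k/h = 0.0425/14.8
r_cr = 2.87 mm; since the bare radius (8.2 mm) is above r_cr, any added insulation will reduce heat loss.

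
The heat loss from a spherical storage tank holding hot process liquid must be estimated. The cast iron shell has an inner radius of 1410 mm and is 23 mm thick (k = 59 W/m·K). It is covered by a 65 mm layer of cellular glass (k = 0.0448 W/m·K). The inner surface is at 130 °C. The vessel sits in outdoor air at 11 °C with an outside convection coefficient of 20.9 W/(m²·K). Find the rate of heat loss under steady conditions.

Q ≈ 2140 W

Spherical conduction: R = (1/r_in − 1/r_out)/(4πk) per layer; series-sum.
R_cast iron shell = (1/1.41 − 1/1.433)/(4π×59) = 1.535×10^-5 K/W
R_cellular glass = (1/1.433 − 1/1.498)/(4π×0.0448) = 0.05379 K/W
R_outer film = 1/(h·4πr_o²) = 1/(20.9×4π×1.498²) = 0.001697 K/W
R_total = 0.0555 K/W
Q = ΔT/R_total = 119/0.0555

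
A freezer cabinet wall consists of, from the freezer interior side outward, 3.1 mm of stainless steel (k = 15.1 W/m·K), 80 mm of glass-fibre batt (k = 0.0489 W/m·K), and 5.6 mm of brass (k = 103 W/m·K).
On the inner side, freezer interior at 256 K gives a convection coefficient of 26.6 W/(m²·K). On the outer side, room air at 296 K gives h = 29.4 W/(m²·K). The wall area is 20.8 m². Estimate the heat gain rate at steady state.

Q ≈ 487 W

Treating each layer as a thermal resistance in series:
R_inner film = 1/(h_i·A) = 1/(26.6×20.8) = 0.001807 K/W
R_stainless steel = L/(kA) = 0.0031/(15.1×20.8) = 9.87×10^-6 K/W
R_glass-fibre batt = L/(kA) = 0.08/(0.0489×20.8) = 0.07865 K/W
R_brass = L/(kA) = 0.0056/(103×20.8) = 2.614×10^-6 K/W
R_outer film = 1/(h_o·A) = 1/(29.4×20.8) = 0.001635 K/W
R_total = 0.08211 K/W
Q = ΔT / R_total = 40 / 0.08211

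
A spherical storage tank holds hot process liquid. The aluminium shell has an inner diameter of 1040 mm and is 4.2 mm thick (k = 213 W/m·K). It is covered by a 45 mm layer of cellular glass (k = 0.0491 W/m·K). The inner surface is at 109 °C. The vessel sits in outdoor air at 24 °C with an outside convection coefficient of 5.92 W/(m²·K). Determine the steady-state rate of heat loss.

For a spherical shell R = (1/r₁ − 1/r₂)/(4πk); film R = 1/(h·4πr²). In series:
R_aluminium shell = (1/0.52 − 1/0.5242)/(4π×213) = 5.757×10^-6 K/W
R_cellular glass = (1/0.5242 − 1/0.5692)/(4π×0.0491) = 0.2444 K/W
R_outer film = 1/(h·4πr_o²) = 1/(5.92×4π×0.5692²) = 0.04149 K/W
R_total = 0.2859 K/W
Q = ΔT/R_total = 85/0.2859

Q ≈ 297 W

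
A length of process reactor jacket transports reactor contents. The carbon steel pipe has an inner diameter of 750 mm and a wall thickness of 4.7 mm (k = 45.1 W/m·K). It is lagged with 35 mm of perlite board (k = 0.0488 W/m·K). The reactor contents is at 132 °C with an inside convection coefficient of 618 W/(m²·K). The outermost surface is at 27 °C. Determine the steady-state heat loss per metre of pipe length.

q′ ≈ 364 W/m

Cylindrical conduction, so R = ln(r₂/r₁)/(2πkL) per layer, in series:
R_inner film = 1/(h_i·2πr₁L) = 1/(618×2π×0.375×1) = 6.868×10^-4 K/W
R_carbon steel pipe wall = ln(379.7/375)/(2π×45.1×1) = 4.395×10^-5 K/W
R_perlite board = ln(414.7/379.7)/(2π×0.0488×1) = 0.2876 K/W
R_total = 0.2883 K/W
Q = ΔT/R_total = 105/0.2883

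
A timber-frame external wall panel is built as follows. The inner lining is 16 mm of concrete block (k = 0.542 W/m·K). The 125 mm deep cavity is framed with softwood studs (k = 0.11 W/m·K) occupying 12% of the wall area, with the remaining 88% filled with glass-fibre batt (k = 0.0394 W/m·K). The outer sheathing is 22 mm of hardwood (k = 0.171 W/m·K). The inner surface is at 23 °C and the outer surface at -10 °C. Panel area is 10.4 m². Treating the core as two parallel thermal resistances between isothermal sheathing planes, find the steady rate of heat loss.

Sheathing layers in series; stud and cavity paths in parallel between them.
R_inner = 0.016/(0.542×10.4) = 0.002838 K/W
R_stud  = 0.125/(0.11×0.12×10.4) = 0.9105 K/W
R_cav   = 0.125/(0.0394×0.88×10.4) = 0.3467 K/W
1/R_core = 1/R_stud + 1/R_cav → R_core = 0.2511 K/W
R_outer = 0.022/(0.171×10.4) = 0.01237 K/W
R_total = 0.2663 K/W
Q = ΔT/R_total = 33/0.2663

Q ≈ 124 W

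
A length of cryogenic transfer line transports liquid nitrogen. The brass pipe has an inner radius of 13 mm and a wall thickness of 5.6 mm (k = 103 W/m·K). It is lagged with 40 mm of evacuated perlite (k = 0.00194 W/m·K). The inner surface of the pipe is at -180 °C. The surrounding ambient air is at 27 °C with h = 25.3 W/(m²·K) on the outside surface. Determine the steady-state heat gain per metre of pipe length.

q′ ≈ 2.2 W/m

Per-layer cylindrical resistances, series-summed:
R_brass pipe wall = ln(18.6/13)/(2π×103×1) = 5.535×10^-4 K/W
R_evacuated perlite = ln(58.6/18.6)/(2π×0.00194×1) = 94.15 K/W
R_outer film = 1/(h_o·2πr_oL) = 1/(25.3×2π×0.0586×1) = 0.1073 K/W
R_total = 94.25 K/W
Q = ΔT/R_total = 207/94.25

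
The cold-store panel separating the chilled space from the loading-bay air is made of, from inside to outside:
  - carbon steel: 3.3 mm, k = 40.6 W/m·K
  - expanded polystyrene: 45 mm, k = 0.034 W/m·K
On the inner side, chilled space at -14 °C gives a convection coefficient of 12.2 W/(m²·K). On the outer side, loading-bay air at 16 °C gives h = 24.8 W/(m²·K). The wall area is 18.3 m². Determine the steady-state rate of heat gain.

Q ≈ 380 W

Series thermal resistances:
R_inner film = 1/(h_i·A) = 1/(12.2×18.3) = 0.004479 K/W
R_carbon steel = L/(kA) = 0.0033/(40.6×18.3) = 4.442×10^-6 K/W
R_expanded polystyrene = L/(kA) = 0.045/(0.034×18.3) = 0.07232 K/W
R_outer film = 1/(h_o·A) = 1/(24.8×18.3) = 0.002203 K/W
R_total = 0.07901 K/W
Q = ΔT / R_total = 30 / 0.07901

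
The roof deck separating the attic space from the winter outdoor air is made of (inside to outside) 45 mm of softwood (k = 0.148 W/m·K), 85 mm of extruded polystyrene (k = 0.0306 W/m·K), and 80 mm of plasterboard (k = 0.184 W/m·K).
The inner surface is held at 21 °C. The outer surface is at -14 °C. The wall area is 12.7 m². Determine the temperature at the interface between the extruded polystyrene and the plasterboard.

T ≈ -9.67 °C

Model the wall as resistances in series:
R_softwood = L/(kA) = 0.045/(0.148×12.7) = 0.02394 K/W
R_extruded polystyrene = L/(kA) = 0.085/(0.0306×12.7) = 0.2187 K/W
R_plasterboard = L/(kA) = 0.08/(0.184×12.7) = 0.03423 K/W
R_total = 0.2769 K/W;  Q = ΔT/R_total = 35/0.2769 = 126.4 W
T_interface = T_inner − Q·ΣR(inner→interface) = 21 − 126×0.2427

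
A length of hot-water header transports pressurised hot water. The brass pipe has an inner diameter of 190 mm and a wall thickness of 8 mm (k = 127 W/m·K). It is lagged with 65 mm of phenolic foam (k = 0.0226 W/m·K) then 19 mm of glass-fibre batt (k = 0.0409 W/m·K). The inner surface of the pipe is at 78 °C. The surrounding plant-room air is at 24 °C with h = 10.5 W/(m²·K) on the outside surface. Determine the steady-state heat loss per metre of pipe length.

Treating each annulus and film as a series resistance:
R_brass pipe wall = ln(103/95)/(2π×127×1) = 1.013×10^-4 K/W
R_phenolic foam = ln(168/103)/(2π×0.0226×1) = 3.445 K/W
R_glass-fibre batt = ln(187/168)/(2π×0.0409×1) = 0.4169 K/W
R_outer film = 1/(h_o·2πr_oL) = 1/(10.5×2π×0.187×1) = 0.08106 K/W
R_total = 3.943 K/W
Q = ΔT/R_total = 54/3.943

q′ ≈ 13.7 W/m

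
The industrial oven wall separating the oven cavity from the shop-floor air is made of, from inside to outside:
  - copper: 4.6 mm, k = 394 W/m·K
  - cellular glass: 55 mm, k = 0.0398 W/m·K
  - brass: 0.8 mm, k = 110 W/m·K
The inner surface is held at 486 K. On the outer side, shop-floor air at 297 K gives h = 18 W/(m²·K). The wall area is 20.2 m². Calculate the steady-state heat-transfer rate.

Series thermal resistances:
R_copper = L/(kA) = 0.0046/(394×20.2) = 5.78×10^-7 K/W
R_cellular glass = L/(kA) = 0.055/(0.0398×20.2) = 0.06841 K/W
R_brass = L/(kA) = 0.0008/(110×20.2) = 3.6×10^-7 K/W
R_outer film = 1/(h_o·A) = 1/(18×20.2) = 0.00275 K/W
R_total = 0.07116 K/W
Q = ΔT / R_total = 189 / 0.07116

Q ≈ 2660 W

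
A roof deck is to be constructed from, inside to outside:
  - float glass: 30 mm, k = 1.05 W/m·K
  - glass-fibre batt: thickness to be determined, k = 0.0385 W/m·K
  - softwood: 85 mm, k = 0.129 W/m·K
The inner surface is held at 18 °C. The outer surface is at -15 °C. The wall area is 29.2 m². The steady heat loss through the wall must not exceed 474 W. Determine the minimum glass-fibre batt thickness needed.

Series thermal resistances:
R_float glass = L/(kA) = 0.03/(1.05×29.2) = 9.785×10^-4 K/W
R_softwood = L/(kA) = 0.085/(0.129×29.2) = 0.02257 K/W
Sum of the known resistances R_other = 0.02354 K/W
Required total resistance R_tot = ΔT/Q_allow = 33/474 = 0.06962 K/W
R_glass-fibre batt = R_tot − R_other = 0.04608 K/W
L = R·k·A = 0.04608×0.0385×29.2

L ≈ 51.8 mm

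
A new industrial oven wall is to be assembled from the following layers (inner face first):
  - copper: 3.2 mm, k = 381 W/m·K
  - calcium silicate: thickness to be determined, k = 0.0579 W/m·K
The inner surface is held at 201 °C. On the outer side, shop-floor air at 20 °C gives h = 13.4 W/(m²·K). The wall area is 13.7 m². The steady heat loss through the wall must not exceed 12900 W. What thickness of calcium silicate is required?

L ≈ 6.81 mm

Model the wall as resistances in series:
R_copper = L/(kA) = 0.0032/(381×13.7) = 6.131×10^-7 K/W
R_outer film = 1/(h_o·A) = 1/(13.4×13.7) = 0.005447 K/W
Sum of the known resistances R_other = 0.005448 K/W
Required total resistance R_tot = ΔT/Q_allow = 181/12900 = 0.01403 K/W
R_calcium silicate = R_tot − R_other = 0.008583 K/W
L = R·k·A = 0.008583×0.0579×13.7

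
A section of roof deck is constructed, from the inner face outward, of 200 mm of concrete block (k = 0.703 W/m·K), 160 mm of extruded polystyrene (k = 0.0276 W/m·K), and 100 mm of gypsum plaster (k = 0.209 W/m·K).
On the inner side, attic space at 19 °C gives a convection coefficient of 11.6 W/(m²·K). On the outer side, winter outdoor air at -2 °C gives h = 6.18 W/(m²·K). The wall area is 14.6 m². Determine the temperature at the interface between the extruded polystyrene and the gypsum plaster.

T ≈ -0.025 °C

Model the wall as resistances in series:
R_inner film = 1/(h_i·A) = 1/(11.6×14.6) = 0.005905 K/W
R_concrete block = L/(kA) = 0.2/(0.703×14.6) = 0.01949 K/W
R_extruded polystyrene = L/(kA) = 0.16/(0.0276×14.6) = 0.3971 K/W
R_gypsum plaster = L/(kA) = 0.1/(0.209×14.6) = 0.03277 K/W
R_outer film = 1/(h_o·A) = 1/(6.18×14.6) = 0.01108 K/W
R_total = 0.4663 K/W;  Q = ΔT/R_total = 21/0.4663 = 45.03 W
T_interface = T_inner − Q·ΣR(inner→interface) = 19 − 45×0.4225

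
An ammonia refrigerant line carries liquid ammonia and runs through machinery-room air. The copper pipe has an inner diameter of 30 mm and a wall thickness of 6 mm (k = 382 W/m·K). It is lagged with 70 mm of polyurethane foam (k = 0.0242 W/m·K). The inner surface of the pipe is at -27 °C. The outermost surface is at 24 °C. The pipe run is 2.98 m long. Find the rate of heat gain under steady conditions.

Q ≈ 15.8 W

Treating each annulus and film as a series resistance:
R_copper pipe wall = ln(21/15)/(2π×382×2.98) = 4.704×10^-5 K/W
R_polyurethane foam = ln(91/21)/(2π×0.0242×2.98) = 3.236 K/W
R_total = 3.236 K/W
Q = ΔT/R_total = 51/3.236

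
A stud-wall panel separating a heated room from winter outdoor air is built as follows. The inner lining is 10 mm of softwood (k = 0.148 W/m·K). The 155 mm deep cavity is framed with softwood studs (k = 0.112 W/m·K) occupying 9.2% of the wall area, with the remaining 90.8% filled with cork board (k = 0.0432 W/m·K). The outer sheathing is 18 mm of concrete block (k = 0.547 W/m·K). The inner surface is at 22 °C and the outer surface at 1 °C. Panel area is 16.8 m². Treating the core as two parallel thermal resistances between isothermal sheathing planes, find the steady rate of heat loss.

Q ≈ 109 W

Sheathing layers in series; stud and cavity paths in parallel between them.
R_inner = 0.01/(0.148×16.8) = 0.004022 K/W
R_stud  = 0.155/(0.112×0.092×16.8) = 0.8954 K/W
R_cav   = 0.155/(0.0432×0.908×16.8) = 0.2352 K/W
1/R_core = 1/R_stud + 1/R_cav → R_core = 0.1863 K/W
R_outer = 0.018/(0.547×16.8) = 0.001959 K/W
R_total = 0.1923 K/W
Q = ΔT/R_total = 21/0.1923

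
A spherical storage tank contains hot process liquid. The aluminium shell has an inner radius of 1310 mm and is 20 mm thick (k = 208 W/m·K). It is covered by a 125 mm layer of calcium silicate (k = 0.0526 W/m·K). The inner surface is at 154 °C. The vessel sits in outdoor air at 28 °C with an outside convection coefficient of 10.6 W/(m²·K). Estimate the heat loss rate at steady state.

Q ≈ 1240 W

Spherical conduction: R = (1/r_in − 1/r_out)/(4πk) per layer; series-sum.
R_aluminium shell = (1/1.31 − 1/1.33)/(4π×208) = 4.392×10^-6 K/W
R_calcium silicate = (1/1.33 − 1/1.455)/(4π×0.0526) = 0.09772 K/W
R_outer film = 1/(h·4πr_o²) = 1/(10.6×4π×1.455²) = 0.003546 K/W
R_total = 0.1013 K/W
Q = ΔT/R_total = 126/0.1013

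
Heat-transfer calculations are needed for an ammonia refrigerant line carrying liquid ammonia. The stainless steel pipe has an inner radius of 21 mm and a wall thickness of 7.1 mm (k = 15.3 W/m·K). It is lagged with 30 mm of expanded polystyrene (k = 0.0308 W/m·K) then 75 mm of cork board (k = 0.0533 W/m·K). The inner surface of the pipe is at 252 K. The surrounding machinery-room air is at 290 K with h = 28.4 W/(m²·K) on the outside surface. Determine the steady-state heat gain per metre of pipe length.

Radial resistances (cylindrical: R_cond = ln(r_o/r_i)/(2πkL), R_conv = 1/(h·2πrL)):
R_stainless steel pipe wall = ln(28.1/21)/(2π×15.3×1) = 0.00303 K/W
R_expanded polystyrene = ln(58.1/28.1)/(2π×0.0308×1) = 3.754 K/W
R_cork board = ln(133.1/58.1)/(2π×0.0533×1) = 2.475 K/W
R_outer film = 1/(h_o·2πr_oL) = 1/(28.4×2π×0.1331×1) = 0.0421 K/W
R_total = 6.274 K/W
Q = ΔT/R_total = 38/6.274

q′ ≈ 6.06 W/m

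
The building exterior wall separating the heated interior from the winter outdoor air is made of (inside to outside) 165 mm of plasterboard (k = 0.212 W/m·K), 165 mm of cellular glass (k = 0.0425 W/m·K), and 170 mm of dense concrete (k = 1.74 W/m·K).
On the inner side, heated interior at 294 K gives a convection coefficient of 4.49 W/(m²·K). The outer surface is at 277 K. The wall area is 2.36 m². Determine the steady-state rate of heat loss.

Using the resistance-network approach (series):
R_inner film = 1/(h_i·A) = 1/(4.49×2.36) = 0.09437 K/W
R_plasterboard = L/(kA) = 0.165/(0.212×2.36) = 0.3298 K/W
R_cellular glass = L/(kA) = 0.165/(0.0425×2.36) = 1.645 K/W
R_dense concrete = L/(kA) = 0.17/(1.74×2.36) = 0.0414 K/W
R_total = 2.111 K/W
Q = ΔT / R_total = 17 / 2.111

Q ≈ 8.05 W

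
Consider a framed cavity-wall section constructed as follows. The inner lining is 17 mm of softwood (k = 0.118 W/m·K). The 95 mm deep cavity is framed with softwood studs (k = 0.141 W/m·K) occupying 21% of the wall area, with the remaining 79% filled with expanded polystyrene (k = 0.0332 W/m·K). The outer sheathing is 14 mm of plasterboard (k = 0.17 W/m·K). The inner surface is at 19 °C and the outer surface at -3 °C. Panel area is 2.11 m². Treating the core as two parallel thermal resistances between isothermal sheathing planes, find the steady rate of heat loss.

Q ≈ 24.1 W

Sheathing layers in series; stud and cavity paths in parallel between them.
R_inner = 0.017/(0.118×2.11) = 0.06828 K/W
R_stud  = 0.095/(0.141×0.21×2.11) = 1.521 K/W
R_cav   = 0.095/(0.0332×0.79×2.11) = 1.717 K/W
1/R_core = 1/R_stud + 1/R_cav → R_core = 0.8063 K/W
R_outer = 0.014/(0.17×2.11) = 0.03903 K/W
R_total = 0.9136 K/W
Q = ΔT/R_total = 22/0.9136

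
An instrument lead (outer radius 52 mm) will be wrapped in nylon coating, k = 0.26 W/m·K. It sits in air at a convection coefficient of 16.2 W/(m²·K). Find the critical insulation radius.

r_cr ≈ 16 mm

For a cylinder r_cr = k/h = 0.26/16.2
r_cr = 16 mm; since the bare radius (52 mm) is above r_cr, any added insulation will reduce heat loss.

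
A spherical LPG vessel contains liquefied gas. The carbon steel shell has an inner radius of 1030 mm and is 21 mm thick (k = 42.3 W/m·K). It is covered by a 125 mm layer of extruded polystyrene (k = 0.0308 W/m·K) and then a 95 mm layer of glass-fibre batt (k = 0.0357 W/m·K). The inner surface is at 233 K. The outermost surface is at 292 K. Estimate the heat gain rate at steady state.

Q ≈ 146 W

Radial (spherical) resistances in series:
R_carbon steel shell = (1/1.03 − 1/1.051)/(4π×42.3) = 3.649×10^-5 K/W
R_extruded polystyrene = (1/1.051 − 1/1.176)/(4π×0.0308) = 0.2613 K/W
R_glass-fibre batt = (1/1.176 − 1/1.271)/(4π×0.0357) = 0.1417 K/W
R_total = 0.403 K/W
Q = ΔT/R_total = 59/0.403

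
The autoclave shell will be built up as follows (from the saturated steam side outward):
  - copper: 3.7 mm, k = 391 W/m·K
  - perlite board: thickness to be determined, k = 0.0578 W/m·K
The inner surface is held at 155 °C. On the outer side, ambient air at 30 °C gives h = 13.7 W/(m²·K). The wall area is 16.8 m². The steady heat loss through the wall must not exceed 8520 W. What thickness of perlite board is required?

Model the wall as resistances in series:
R_copper = L/(kA) = 0.0037/(391×16.8) = 5.633×10^-7 K/W
R_outer film = 1/(h_o·A) = 1/(13.7×16.8) = 0.004345 K/W
Sum of the known resistances R_other = 0.004345 K/W
Required total resistance R_tot = ΔT/Q_allow = 125/8520 = 0.01467 K/W
R_perlite board = R_tot − R_other = 0.01033 K/W
L = R·k·A = 0.01033×0.0578×16.8

L ≈ 10 mm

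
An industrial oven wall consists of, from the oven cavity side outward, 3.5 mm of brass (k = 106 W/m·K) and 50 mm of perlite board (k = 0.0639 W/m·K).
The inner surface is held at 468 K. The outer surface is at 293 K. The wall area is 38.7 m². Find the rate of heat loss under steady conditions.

Series thermal resistances:
R_brass = L/(kA) = 0.0035/(106×38.7) = 8.532×10^-7 K/W
R_perlite board = L/(kA) = 0.05/(0.0639×38.7) = 0.02022 K/W
R_total = 0.02022 K/W
Q = ΔT / R_total = 175 / 0.02022

Q ≈ 8650 W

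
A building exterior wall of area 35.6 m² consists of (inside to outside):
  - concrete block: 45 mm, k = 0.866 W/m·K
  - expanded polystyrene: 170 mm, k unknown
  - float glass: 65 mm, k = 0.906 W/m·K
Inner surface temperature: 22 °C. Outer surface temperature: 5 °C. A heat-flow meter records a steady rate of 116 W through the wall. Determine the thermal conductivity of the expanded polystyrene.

k ≈ 0.0334 W/(m·K)

Thermal resistances in series:
R_concrete block = L/(kA) = 0.045/(0.866×35.6) = 0.00146 K/W
R_float glass = L/(kA) = 0.065/(0.906×35.6) = 0.002015 K/W
Sum of known resistances R_other = 0.003475 K/W
Total R = ΔT/Q = 17/116 = 0.1466 K/W
R_expanded polystyrene = R_total − R_other = 0.1431 K/W
k = L/(R·A) = 0.17/(0.1431×35.6)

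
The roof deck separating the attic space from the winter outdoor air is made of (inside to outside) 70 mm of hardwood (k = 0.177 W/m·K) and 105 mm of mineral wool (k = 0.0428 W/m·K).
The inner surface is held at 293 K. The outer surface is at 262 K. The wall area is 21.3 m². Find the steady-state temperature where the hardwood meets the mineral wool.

T ≈ 289 K

Series thermal resistances:
R_hardwood = L/(kA) = 0.07/(0.177×21.3) = 0.01857 K/W
R_mineral wool = L/(kA) = 0.105/(0.0428×21.3) = 0.1152 K/W
R_total = 0.1337 K/W;  Q = ΔT/R_total = 31/0.1337 = 231.8 W
T_interface = T_inner − Q·ΣR(inner→interface) = 293 − 232×0.01857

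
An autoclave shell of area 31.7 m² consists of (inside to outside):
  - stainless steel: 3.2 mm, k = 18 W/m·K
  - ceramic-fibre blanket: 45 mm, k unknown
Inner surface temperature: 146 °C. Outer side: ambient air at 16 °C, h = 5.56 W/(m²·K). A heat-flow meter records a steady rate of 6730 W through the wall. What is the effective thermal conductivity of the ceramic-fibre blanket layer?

k ≈ 0.104 W/(m·K)

Treating each layer as a thermal resistance in series:
R_stainless steel = L/(kA) = 0.0032/(18×31.7) = 5.608×10^-6 K/W
R_outer film = 1/(h_o·A) = 1/(5.56×31.7) = 0.005674 K/W
Sum of known resistances R_other = 0.005679 K/W
Total R = ΔT/Q = 130/6730 = 0.01932 K/W
R_ceramic-fibre blanket = R_total − R_other = 0.01364 K/W
k = L/(R·A) = 0.045/(0.01364×31.7)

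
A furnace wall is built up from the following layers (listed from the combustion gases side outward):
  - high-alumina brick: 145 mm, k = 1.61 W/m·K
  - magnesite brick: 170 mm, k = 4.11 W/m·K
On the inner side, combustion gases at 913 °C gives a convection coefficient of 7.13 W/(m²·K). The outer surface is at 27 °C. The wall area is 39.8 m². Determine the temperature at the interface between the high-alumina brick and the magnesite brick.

T ≈ 162 °C

Treating each layer as a thermal resistance in series:
R_inner film = 1/(h_i·A) = 1/(7.13×39.8) = 0.003524 K/W
R_high-alumina brick = L/(kA) = 0.145/(1.61×39.8) = 0.002263 K/W
R_magnesite brick = L/(kA) = 0.17/(4.11×39.8) = 0.001039 K/W
R_total = 0.006826 K/W;  Q = ΔT/R_total = 886/0.006826 = 129800 W
T_interface = T_inner − Q·ΣR(inner→interface) = 913 − 130000×0.005787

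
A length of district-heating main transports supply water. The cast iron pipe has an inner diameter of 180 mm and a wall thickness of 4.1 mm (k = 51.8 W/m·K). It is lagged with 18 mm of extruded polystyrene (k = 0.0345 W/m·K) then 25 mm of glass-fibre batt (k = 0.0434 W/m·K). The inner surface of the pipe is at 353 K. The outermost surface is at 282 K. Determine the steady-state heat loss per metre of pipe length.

Per-layer cylindrical resistances, series-summed:
R_cast iron pipe wall = ln(94.1/90)/(2π×51.8×1) = 1.369×10^-4 K/W
R_extruded polystyrene = ln(112.1/94.1)/(2π×0.0345×1) = 0.8075 K/W
R_glass-fibre batt = ln(137.1/112.1)/(2π×0.0434×1) = 0.7383 K/W
R_total = 1.546 K/W
Q = ΔT/R_total = 71/1.546

q′ ≈ 45.9 W/m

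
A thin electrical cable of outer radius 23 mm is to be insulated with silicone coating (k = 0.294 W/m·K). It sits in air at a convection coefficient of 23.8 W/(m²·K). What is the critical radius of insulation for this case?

For a cylinder r_cr = k/h = 0.294/23.8
r_cr = 12.4 mm; since the bare radius (23 mm) is above r_cr, any added insulation will reduce heat loss.

r_cr ≈ 12.4 mm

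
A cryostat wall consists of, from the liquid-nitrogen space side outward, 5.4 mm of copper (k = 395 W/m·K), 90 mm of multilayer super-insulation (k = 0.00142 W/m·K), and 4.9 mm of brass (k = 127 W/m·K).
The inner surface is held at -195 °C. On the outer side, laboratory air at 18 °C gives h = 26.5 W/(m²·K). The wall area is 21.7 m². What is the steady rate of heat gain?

Q ≈ 72.9 W

Thermal resistances in series:
R_copper = L/(kA) = 0.0054/(395×21.7) = 6.3×10^-7 K/W
R_multilayer super-insulation = L/(kA) = 0.09/(0.00142×21.7) = 2.921 K/W
R_brass = L/(kA) = 0.0049/(127×21.7) = 1.778×10^-6 K/W
R_outer film = 1/(h_o·A) = 1/(26.5×21.7) = 0.001739 K/W
R_total = 2.922 K/W
Q = ΔT / R_total = 213 / 2.922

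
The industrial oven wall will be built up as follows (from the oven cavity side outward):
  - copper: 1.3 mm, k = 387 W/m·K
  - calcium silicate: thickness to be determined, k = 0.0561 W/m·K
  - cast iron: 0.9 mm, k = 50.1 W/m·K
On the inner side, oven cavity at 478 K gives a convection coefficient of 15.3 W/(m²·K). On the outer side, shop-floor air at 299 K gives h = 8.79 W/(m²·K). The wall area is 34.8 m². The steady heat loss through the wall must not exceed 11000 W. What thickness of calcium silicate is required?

Model the wall as resistances in series:
R_inner film = 1/(h_i·A) = 1/(15.3×34.8) = 0.001878 K/W
R_copper = L/(kA) = 0.0013/(387×34.8) = 9.653×10^-8 K/W
R_cast iron = L/(kA) = 0.0009/(50.1×34.8) = 5.162×10^-7 K/W
R_outer film = 1/(h_o·A) = 1/(8.79×34.8) = 0.003269 K/W
Sum of the known resistances R_other = 0.005148 K/W
Required total resistance R_tot = ΔT/Q_allow = 179/11000 = 0.01627 K/W
R_calcium silicate = R_tot − R_other = 0.01112 K/W
L = R·k·A = 0.01112×0.0561×34.8

L ≈ 21.7 mm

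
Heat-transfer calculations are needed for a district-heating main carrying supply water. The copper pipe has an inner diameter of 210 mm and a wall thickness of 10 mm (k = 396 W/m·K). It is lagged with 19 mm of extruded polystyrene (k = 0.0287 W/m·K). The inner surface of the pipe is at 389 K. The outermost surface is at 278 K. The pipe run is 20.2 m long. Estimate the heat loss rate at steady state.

Q ≈ 2640 W

For a radial system each layer contributes R = ln(r_out/r_in)/(2πkL); films add R = 1/(hA).
R_copper pipe wall = ln(115/105)/(2π×396×20.2) = 1.81×10^-6 K/W
R_extruded polystyrene = ln(134/115)/(2π×0.0287×20.2) = 0.04198 K/W
R_total = 0.04198 K/W
Q = ΔT/R_total = 111/0.04198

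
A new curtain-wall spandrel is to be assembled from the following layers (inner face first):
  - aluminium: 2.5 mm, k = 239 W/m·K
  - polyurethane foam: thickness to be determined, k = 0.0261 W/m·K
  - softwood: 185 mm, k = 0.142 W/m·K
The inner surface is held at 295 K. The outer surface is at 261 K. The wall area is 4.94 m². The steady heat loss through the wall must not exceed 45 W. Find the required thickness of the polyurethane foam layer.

Treating each layer as a thermal resistance in series:
R_aluminium = L/(kA) = 0.0025/(239×4.94) = 2.117×10^-6 K/W
R_softwood = L/(kA) = 0.185/(0.142×4.94) = 0.2637 K/W
Sum of the known resistances R_other = 0.2637 K/W
Required total resistance R_tot = ΔT/Q_allow = 34/45 = 0.7556 K/W
R_polyurethane foam = R_tot − R_other = 0.4918 K/W
L = R·k·A = 0.4918×0.0261×4.94

L ≈ 63.4 mm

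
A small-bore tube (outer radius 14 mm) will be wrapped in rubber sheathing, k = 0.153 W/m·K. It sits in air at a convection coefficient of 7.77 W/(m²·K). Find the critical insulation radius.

For a cylinder r_cr = k/h = 0.153/7.77
r_cr = 19.7 mm; since the bare radius (14 mm) is below r_cr, adding a thin layer of insulation will *increase* heat loss.

r_cr ≈ 19.7 mm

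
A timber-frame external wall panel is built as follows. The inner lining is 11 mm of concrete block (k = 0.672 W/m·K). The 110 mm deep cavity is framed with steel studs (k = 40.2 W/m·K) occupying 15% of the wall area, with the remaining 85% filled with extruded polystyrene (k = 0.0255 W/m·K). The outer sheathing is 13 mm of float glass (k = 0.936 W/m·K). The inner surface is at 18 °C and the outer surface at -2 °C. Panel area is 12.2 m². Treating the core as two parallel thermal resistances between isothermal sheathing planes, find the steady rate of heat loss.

Sheathing layers in series; stud and cavity paths in parallel between them.
R_inner = 0.011/(0.672×12.2) = 0.001342 K/W
R_stud  = 0.11/(40.2×0.15×12.2) = 0.001495 K/W
R_cav   = 0.11/(0.0255×0.85×12.2) = 0.416 K/W
1/R_core = 1/R_stud + 1/R_cav → R_core = 0.00149 K/W
R_outer = 0.013/(0.936×12.2) = 0.001138 K/W
R_total = 0.00397 K/W
Q = ΔT/R_total = 20/0.00397

Q ≈ 5040 W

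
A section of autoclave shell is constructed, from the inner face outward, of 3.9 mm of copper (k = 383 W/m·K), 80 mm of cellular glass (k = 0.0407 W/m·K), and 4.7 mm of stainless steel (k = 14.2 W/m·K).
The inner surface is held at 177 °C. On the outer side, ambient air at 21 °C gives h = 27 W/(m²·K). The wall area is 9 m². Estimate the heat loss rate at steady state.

Q ≈ 701 W

Thermal resistances in series:
R_copper = L/(kA) = 0.0039/(383×9) = 1.131×10^-6 K/W
R_cellular glass = L/(kA) = 0.08/(0.0407×9) = 0.2184 K/W
R_stainless steel = L/(kA) = 0.0047/(14.2×9) = 3.678×10^-5 K/W
R_outer film = 1/(h_o·A) = 1/(27×9) = 0.004115 K/W
R_total = 0.2226 K/W
Q = ΔT / R_total = 156 / 0.2226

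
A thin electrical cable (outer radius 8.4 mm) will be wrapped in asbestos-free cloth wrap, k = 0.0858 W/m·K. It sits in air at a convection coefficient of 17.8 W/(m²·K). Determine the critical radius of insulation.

r_cr ≈ 4.82 mm

For a cylinder r_cr = k/h = 0.0858/17.8
r_cr = 4.82 mm; since the bare radius (8.4 mm) is above r_cr, any added insulation will reduce heat loss.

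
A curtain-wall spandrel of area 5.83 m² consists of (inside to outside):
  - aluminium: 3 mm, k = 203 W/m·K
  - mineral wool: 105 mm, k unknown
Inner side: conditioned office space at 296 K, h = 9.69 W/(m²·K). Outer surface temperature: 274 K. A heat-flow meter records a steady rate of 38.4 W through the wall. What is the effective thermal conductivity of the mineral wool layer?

k ≈ 0.0324 W/(m·K)

Model the wall as resistances in series:
R_inner film = 1/(h_i·A) = 1/(9.69×5.83) = 0.0177 K/W
R_aluminium = L/(kA) = 0.003/(203×5.83) = 2.535×10^-6 K/W
Sum of known resistances R_other = 0.0177 K/W
Total R = ΔT/Q = 22/38.4 = 0.5729 K/W
R_mineral wool = R_total − R_other = 0.5552 K/W
k = L/(R·A) = 0.105/(0.5552×5.83)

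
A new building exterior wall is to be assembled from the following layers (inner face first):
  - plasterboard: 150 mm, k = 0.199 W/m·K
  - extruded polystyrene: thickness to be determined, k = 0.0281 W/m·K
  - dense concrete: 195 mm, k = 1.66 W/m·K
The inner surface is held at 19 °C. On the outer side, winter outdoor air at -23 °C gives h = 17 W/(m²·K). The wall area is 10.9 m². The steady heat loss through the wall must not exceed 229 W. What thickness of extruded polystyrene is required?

L ≈ 30 mm

Thermal resistances in series:
R_plasterboard = L/(kA) = 0.15/(0.199×10.9) = 0.06915 K/W
R_dense concrete = L/(kA) = 0.195/(1.66×10.9) = 0.01078 K/W
R_outer film = 1/(h_o·A) = 1/(17×10.9) = 0.005397 K/W
Sum of the known resistances R_other = 0.08533 K/W
Required total resistance R_tot = ΔT/Q_allow = 42/229 = 0.1834 K/W
R_extruded polystyrene = R_tot − R_other = 0.09808 K/W
L = R·k·A = 0.09808×0.0281×10.9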